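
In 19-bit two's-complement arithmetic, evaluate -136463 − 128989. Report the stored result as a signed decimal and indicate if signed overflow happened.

-136463 → 1011110101011110001
128989 → 0011111011111011101
Subtract via negate-and-add: invert 0011111011111011101 + 1 = 1100000100000100011 (i.e. -128989).
  1011110101011110001
+ 1100000100000100011
= 0111111001100010100  (discard carry-out 1)
Result 0111111001100010100: MSB = 0 → value 258836.
Both addends (after negating the subtrahend) are negative but the stored result is non-negative: signed overflow. The true value -136463 − 128989 = -265452 lies outside [-262144, 262143].

258836; overflow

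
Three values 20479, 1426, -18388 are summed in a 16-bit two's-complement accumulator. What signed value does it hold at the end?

3517

20479 + 1426 = 21905 (0101010110010001)
21905 + (-18388) = 3517 (0000110110111101)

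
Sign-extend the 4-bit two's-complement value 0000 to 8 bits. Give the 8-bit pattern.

MSB of 0000 is 0; replicate it into the new high bits.
0000|0000 → 00000000 (still 0).

00000000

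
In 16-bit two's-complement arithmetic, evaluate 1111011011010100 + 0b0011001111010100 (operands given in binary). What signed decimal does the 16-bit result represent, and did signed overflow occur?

1111011011010100 = -2348 (signed)
0b0011001111010100 → 0011001111010100 = 13268 (signed)
  1111011011010100
+ 0011001111010100
= 0010101010101000  (discard carry-out 1)
Result 0010101010101000: MSB = 0 → value 10920.
Addends have opposite signs, so signed overflow cannot occur.

10920; no overflow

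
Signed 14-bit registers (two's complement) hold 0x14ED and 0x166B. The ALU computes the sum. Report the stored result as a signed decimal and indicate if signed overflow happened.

-5288; overflow

0x14ED = 01010011101101 = 5357 (signed)
0x166B = 01011001101011 = 5739 (signed)
  01010011101101
+ 01011001101011
= 10101101011000
Result 10101101011000: MSB = 1 → 11096 − 16384 = -5288.
Both addends are non-negative but the stored result is negative: signed overflow. The true value 5357 + 5739 = 11096 lies outside [-8192, 8191].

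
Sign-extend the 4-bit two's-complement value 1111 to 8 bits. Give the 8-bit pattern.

MSB of 1111 is 1; replicate it into the new high bits.
1111|1111 → 11111111 (still -1).

11111111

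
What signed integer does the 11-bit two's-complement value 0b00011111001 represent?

MSB is 0, so the value is non-negative: 00011111001 = 249.

249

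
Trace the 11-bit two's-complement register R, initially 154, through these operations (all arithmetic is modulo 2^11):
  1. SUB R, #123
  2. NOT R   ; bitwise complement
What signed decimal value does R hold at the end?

-32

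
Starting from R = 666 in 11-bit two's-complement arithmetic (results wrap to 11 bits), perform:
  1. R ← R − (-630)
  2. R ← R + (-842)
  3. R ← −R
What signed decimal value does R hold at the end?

-454

Start: R = 666 = 01010011010.
R = 666 − (-630) = 1296; wraps to -752 = 10100010000
R = -752 + (-842) = -1594; wraps to 454 = 00111000110
R = −(454) = -454 = 11000111010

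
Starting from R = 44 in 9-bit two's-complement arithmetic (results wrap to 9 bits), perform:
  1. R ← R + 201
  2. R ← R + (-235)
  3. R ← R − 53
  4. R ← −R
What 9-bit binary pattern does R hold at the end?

Start: R = 44 = 000101100.
R = 44 + 201 = 245 = 011110101
R = 245 + (-235) = 10 = 000001010
R = 10 − 53 = -43 = 111010101
R = −(-43) = 43 = 000101011

000101011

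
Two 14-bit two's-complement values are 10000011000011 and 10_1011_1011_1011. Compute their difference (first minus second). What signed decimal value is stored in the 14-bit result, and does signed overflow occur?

10000011000011 = -7997 (signed)
10_1011_1011_1011 → 10101110111011 = -5189 (signed)
Subtract via negate-and-add: invert 10101110111011 + 1 = 01010001000101 (i.e. 5189).
  10000011000011
+ 01010001000101
= 11010100001000
Result 11010100001000: MSB = 1 → 13576 − 16384 = -2808.
Addends (after negating the subtrahend) have opposite signs, so signed overflow cannot occur.

-2808; no overflow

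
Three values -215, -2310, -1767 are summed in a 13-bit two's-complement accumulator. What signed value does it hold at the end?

-215 + (-2310) = -2525 (1011000100011)
-2525 + (-1767) = -4292 → wraps to 3900 (0111100111100)

3900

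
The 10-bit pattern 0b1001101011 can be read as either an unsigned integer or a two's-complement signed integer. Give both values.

unsigned = 619, signed = -405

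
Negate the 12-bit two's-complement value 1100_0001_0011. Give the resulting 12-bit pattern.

001111101101

Invert: 001111101100. Add 1: 001111101101.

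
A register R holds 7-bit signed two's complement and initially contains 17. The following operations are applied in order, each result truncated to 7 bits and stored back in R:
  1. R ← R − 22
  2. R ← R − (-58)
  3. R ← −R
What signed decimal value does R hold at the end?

Start: R = 17 = 0010001.
R = 17 − 22 = -5 = 1111011
R = -5 − (-58) = 53 = 0110101
R = −(53) = -53 = 1001011

-53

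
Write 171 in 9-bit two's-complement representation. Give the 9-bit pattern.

010101011

171 is non-negative, so write it directly in 9 bits: 010101011.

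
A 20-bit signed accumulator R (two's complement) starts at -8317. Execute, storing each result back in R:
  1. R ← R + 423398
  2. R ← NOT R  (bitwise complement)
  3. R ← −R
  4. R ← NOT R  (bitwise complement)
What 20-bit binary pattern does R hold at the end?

Start: R = -8317 = 11111101111110000011.
R = -8317 + 423398 = 415081 = 01100101010101101001
R = NOT 01100101010101101001 = 10011010101010010110 = -415082
R = −(-415082) = 415082 = 01100101010101101010
R = NOT 01100101010101101010 = 10011010101010010101 = -415083

10011010101010010101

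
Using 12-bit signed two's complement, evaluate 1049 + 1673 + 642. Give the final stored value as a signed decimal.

1049 + 1673 = 2722 → wraps to -1374 (101010100010)
-1374 + 642 = -732 (110100100100)

-732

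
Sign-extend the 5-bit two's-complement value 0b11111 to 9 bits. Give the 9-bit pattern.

111111111

MSB of 11111 is 1; replicate it into the new high bits.
1111|11111 → 111111111 (still -1).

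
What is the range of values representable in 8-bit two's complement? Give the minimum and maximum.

Minimum: −2^7 = -128.
Maximum: 2^7 − 1 = 127.

min = -128, max = 127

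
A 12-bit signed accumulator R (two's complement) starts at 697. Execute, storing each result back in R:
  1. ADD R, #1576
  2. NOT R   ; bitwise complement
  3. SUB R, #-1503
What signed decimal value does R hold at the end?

-771

Start: R = 697 = 001010111001.
R = 697 + 1576 = 2273; wraps to -1823 = 100011100001
R = NOT 100011100001 = 011100011110 = 1822
R = 1822 − (-1503) = 3325; wraps to -771 = 110011111101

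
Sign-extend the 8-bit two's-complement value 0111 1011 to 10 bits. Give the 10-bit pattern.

0001111011

MSB of 01111011 is 0; replicate it into the new high bits.
00|01111011 → 0001111011 (still 123).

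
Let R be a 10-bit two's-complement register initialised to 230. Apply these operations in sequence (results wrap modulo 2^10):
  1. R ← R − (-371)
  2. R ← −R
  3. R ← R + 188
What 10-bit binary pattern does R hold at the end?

1001100011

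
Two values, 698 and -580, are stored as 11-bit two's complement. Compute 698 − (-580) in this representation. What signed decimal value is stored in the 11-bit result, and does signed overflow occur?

-770; overflow

698 → 01010111010
-580 → 10110111100
Subtract via negate-and-add: invert 10110111100 + 1 = 01001000100 (i.e. 580).
  01010111010
+ 01001000100
= 10011111110
Result 10011111110: MSB = 1 → 1278 − 2048 = -770.
Both addends (after negating the subtrahend) are non-negative but the stored result is negative: signed overflow. The true value 698 − (-580) = 1278 lies outside [-1024, 1023].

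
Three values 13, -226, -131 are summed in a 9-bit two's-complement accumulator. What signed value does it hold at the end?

168

13 + (-226) = -213 (100101011)
-213 + (-131) = -344 → wraps to 168 (010101000)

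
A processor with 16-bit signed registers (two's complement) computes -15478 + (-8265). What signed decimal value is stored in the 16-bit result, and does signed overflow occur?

-23743; no overflow

-15478 → 1100001110001010
-8265 → 1101111110110111
  1100001110001010
+ 1101111110110111
= 1010001101000001  (discard carry-out 1)
Result 1010001101000001: MSB = 1 → 41793 − 65536 = -23743.
Both addends are negative and so is the stored result: no signed overflow.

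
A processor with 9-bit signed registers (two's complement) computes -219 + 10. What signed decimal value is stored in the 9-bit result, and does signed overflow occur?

-209; no overflow

-219 → 100100101
10 → 000001010
  100100101
+ 000001010
= 100101111
Result 100101111: MSB = 1 → 303 − 512 = -209.
Addends have opposite signs, so signed overflow cannot occur.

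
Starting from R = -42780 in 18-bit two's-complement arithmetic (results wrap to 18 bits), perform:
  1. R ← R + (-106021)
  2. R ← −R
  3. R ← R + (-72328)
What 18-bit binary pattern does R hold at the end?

010010101010111001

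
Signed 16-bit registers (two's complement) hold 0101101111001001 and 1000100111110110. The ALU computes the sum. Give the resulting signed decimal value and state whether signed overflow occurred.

-6721; no overflow

0101101111001001 = 23497 (signed)
1000100111110110 = -30218 (signed)
  0101101111001001
+ 1000100111110110
= 1110010110111111
Result 1110010110111111: MSB = 1 → 58815 − 65536 = -6721.
Addends have opposite signs, so signed overflow cannot occur.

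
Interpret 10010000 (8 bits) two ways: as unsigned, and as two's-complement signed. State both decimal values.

unsigned = 144, signed = -112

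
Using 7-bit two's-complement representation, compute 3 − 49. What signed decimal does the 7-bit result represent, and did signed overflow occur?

-46; no overflow

3 → 0000011
49 → 0110001
Subtract via negate-and-add: invert 0110001 + 1 = 1001111 (i.e. -49).
  0000011
+ 1001111
= 1010010
Result 1010010: MSB = 1 → 82 − 128 = -46.
Addends (after negating the subtrahend) have opposite signs, so signed overflow cannot occur.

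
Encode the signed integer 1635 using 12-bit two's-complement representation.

1635 is non-negative, so write it directly in 12 bits: 011001100011.

011001100011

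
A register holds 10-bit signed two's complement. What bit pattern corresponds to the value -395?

1001110101

|-395| = 395 = 0110001011 in 10 bits.
Invert the bits: 1001110100. Add 1: 1001110101.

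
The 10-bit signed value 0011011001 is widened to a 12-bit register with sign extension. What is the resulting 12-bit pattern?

MSB of 0011011001 is 0; replicate it into the new high bits.
00|0011011001 → 000011011001 (still 217).

000011011001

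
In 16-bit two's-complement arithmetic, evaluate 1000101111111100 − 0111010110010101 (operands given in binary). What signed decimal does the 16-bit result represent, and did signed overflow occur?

1000101111111100 = -29700 (signed)
0111010110010101 = 30101 (signed)
Subtract via negate-and-add: invert 0111010110010101 + 1 = 1000101001101011 (i.e. -30101).
  1000101111111100
+ 1000101001101011
= 0001011001100111  (discard carry-out 1)
Result 0001011001100111: MSB = 0 → value 5735.
Both addends (after negating the subtrahend) are negative but the stored result is non-negative: signed overflow. The true value -29700 − 30101 = -59801 lies outside [-32768, 32767].

5735; overflow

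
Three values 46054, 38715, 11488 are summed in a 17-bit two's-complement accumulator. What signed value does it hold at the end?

46054 + 38715 = 84769 → wraps to -46303 (10100101100100001)
-46303 + 11488 = -34815 (10111100000000001)

-34815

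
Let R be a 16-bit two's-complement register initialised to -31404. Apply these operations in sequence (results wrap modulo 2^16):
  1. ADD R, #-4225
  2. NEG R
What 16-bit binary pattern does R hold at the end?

Start: R = -31404 = 1000010101010100.
R = -31404 + (-4225) = -35629; wraps to 29907 = 0111010011010011
R = −(29907) = -29907 = 1000101100101101

1000101100101101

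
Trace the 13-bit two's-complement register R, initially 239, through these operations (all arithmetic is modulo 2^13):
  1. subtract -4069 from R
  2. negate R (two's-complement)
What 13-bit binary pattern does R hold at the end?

Start: R = 239 = 0000011101111.
R = 239 − (-4069) = 4308; wraps to -3884 = 1000011010100
R = −(-3884) = 3884 = 0111100101100

0111100101100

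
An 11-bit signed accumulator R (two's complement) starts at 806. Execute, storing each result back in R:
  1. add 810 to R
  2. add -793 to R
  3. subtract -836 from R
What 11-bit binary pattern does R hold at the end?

Start: R = 806 = 01100100110.
R = 806 + 810 = 1616; wraps to -432 = 11001010000
R = -432 + (-793) = -1225; wraps to 823 = 01100110111
R = 823 − (-836) = 1659; wraps to -389 = 11001111011

11001111011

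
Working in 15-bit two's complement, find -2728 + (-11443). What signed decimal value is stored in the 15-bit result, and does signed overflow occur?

-14171; no overflow

-2728 → 111010101011000
-11443 → 101001101001101
  111010101011000
+ 101001101001101
= 100100010100101  (discard carry-out 1)
Result 100100010100101: MSB = 1 → 18597 − 32768 = -14171.
Both addends are negative and so is the stored result: no signed overflow.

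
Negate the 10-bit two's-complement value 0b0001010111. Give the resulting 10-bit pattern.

1110101001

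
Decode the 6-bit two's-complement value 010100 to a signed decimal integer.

MSB is 0, so the value is non-negative: 010100 = 20.

20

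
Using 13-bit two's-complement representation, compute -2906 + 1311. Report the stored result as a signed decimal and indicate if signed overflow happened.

-1595; no overflow

-2906 → 1010010100110
1311 → 0010100011111
  1010010100110
+ 0010100011111
= 1100111000101
Result 1100111000101: MSB = 1 → 6597 − 8192 = -1595.
Addends have opposite signs, so signed overflow cannot occur.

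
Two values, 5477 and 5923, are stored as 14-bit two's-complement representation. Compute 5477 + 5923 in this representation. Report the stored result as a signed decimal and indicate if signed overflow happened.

5477 → 01010101100101
5923 → 01011100100011
  01010101100101
+ 01011100100011
= 10110010001000
Result 10110010001000: MSB = 1 → 11400 − 16384 = -4984.
Both addends are non-negative but the stored result is negative: signed overflow. The true value 5477 + 5923 = 11400 lies outside [-8192, 8191].

-4984; overflow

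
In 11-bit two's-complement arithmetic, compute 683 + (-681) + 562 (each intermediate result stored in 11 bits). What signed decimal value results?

683 + (-681) = 2 (00000000010)
2 + 562 = 564 (01000110100)

564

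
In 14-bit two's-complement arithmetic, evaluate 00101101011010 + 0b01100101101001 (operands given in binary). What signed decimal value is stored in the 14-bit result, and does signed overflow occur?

-6973; overflow

00101101011010 = 2906 (signed)
0b01100101101001 → 01100101101001 = 6505 (signed)
  00101101011010
+ 01100101101001
= 10010011000011
Result 10010011000011: MSB = 1 → 9411 − 16384 = -6973.
Both addends are non-negative but the stored result is negative: signed overflow. The true value 2906 + 6505 = 9411 lies outside [-8192, 8191].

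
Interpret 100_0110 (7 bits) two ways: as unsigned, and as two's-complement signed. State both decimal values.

unsigned = 70, signed = -58

Unsigned: 1000110 = 70.
Signed: MSB=1 → 70 − 128 = -58.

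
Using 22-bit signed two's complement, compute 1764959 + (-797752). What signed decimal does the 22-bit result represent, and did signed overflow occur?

967207; no overflow

1764959 → 0110101110111001011111
-797752 → 1100111101001111001000
  0110101110111001011111
+ 1100111101001111001000
= 0011101100001000100111  (discard carry-out 1)
Result 0011101100001000100111: MSB = 0 → value 967207.
Addends have opposite signs, so signed overflow cannot occur.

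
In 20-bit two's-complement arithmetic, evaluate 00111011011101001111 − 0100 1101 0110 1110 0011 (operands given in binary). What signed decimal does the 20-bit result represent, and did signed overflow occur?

-73620; no overflow

00111011011101001111 = 243535 (signed)
0100 1101 0110 1110 0011 → 01001101011011100011 = 317155 (signed)
Subtract via negate-and-add: invert 01001101011011100011 + 1 = 10110010100100011101 (i.e. -317155).
  00111011011101001111
+ 10110010100100011101
= 11101110000001101100
Result 11101110000001101100: MSB = 1 → 974956 − 1048576 = -73620.
Addends (after negating the subtrahend) have opposite signs, so signed overflow cannot occur.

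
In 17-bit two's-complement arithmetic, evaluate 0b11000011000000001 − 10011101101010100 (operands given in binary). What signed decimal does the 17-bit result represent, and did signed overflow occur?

0b11000011000000001 → 11000011000000001 = -31231 (signed)
10011101101010100 = -50348 (signed)
Subtract via negate-and-add: invert 10011101101010100 + 1 = 01100010010101100 (i.e. 50348).
  11000011000000001
+ 01100010010101100
= 00100101010101101  (discard carry-out 1)
Result 00100101010101101: MSB = 0 → value 19117.
Addends (after negating the subtrahend) have opposite signs, so signed overflow cannot occur.

19117; no overflow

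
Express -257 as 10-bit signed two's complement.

|-257| = 257 = 0100000001 in 10 bits.
Invert the bits: 1011111110. Add 1: 1011111111.
Check: 1011111111 reads as 767 − 1024 = -257.

1011111111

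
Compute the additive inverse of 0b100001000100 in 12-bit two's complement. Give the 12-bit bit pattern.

Invert: 011110111011. Add 1: 011110111100.

011110111100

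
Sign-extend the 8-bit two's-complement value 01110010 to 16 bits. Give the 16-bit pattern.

MSB of 01110010 is 0; replicate it into the new high bits.
00000000|01110010 → 0000000001110010 (still 114).

0000000001110010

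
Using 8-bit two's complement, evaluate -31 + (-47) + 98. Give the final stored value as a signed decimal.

20

-31 + (-47) = -78 (10110010)
-78 + 98 = 20 (00010100)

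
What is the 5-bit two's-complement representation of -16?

10000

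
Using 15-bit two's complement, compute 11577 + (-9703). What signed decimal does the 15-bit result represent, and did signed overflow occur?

11577 → 010110100111001
-9703 → 101101000011001
  010110100111001
+ 101101000011001
= 000011101010010  (discard carry-out 1)
Result 000011101010010: MSB = 0 → value 1874.
Addends have opposite signs, so signed overflow cannot occur.

1874; no overflow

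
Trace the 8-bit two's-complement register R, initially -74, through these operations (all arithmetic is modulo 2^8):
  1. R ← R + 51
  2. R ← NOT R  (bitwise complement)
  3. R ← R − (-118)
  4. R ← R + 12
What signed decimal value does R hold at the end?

-104

Start: R = -74 = 10110110.
R = -74 + 51 = -23 = 11101001
R = NOT 11101001 = 00010110 = 22
R = 22 − (-118) = 140; wraps to -116 = 10001100
R = -116 + 12 = -104 = 10011000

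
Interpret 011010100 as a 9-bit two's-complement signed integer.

MSB is 0, so the value is non-negative: 011010100 = 212.

212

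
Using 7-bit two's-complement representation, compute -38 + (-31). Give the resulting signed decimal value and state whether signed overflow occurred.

59; overflow

-38 → 1011010
-31 → 1100001
  1011010
+ 1100001
= 0111011  (discard carry-out 1)
Result 0111011: MSB = 0 → value 59.
Both addends are negative but the stored result is non-negative: signed overflow. The true value -38 + (-31) = -69 lies outside [-64, 63].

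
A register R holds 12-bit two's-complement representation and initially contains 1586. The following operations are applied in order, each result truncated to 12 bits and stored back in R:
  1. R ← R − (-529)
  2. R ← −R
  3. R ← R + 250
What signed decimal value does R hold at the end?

Start: R = 1586 = 011000110010.
R = 1586 − (-529) = 2115; wraps to -1981 = 100001000011
R = −(-1981) = 1981 = 011110111101
R = 1981 + 250 = 2231; wraps to -1865 = 100010110111

-1865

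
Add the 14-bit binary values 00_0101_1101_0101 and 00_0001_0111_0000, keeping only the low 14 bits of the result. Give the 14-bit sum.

  00010111010101
+ 00000101110000
= 00011101000101

00011101000101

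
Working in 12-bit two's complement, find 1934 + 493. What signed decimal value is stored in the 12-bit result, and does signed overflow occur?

-1669; overflow

1934 → 011110001110
493 → 000111101101
  011110001110
+ 000111101101
= 100101111011
Result 100101111011: MSB = 1 → 2427 − 4096 = -1669.
Both addends are non-negative but the stored result is negative: signed overflow. The true value 1934 + 493 = 2427 lies outside [-2048, 2047].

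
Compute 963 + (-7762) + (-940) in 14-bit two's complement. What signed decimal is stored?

-7739

963 + (-7762) = -6799 (10010101110001)
-6799 + (-940) = -7739 (10000111000101)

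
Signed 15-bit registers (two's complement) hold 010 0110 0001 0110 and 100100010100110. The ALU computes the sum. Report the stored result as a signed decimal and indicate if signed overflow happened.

-4420; no overflow

010 0110 0001 0110 → 010011000010110 = 9750 (signed)
100100010100110 = -14170 (signed)
  010011000010110
+ 100100010100110
= 110111010111100
Result 110111010111100: MSB = 1 → 28348 − 32768 = -4420.
Addends have opposite signs, so signed overflow cannot occur.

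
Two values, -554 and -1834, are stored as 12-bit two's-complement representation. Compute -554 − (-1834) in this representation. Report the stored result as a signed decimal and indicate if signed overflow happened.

1280; no overflow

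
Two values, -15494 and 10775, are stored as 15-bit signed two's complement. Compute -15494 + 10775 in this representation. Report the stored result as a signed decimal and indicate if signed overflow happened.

-4719; no overflow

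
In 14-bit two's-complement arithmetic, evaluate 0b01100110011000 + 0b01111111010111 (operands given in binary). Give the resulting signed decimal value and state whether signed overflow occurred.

-1681; overflow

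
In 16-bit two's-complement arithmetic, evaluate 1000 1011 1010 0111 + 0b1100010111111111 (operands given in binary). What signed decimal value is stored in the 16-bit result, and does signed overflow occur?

1000 1011 1010 0111 → 1000101110100111 = -29785 (signed)
0b1100010111111111 → 1100010111111111 = -14849 (signed)
  1000101110100111
+ 1100010111111111
= 0101000110100110  (discard carry-out 1)
Result 0101000110100110: MSB = 0 → value 20902.
Both addends are negative but the stored result is non-negative: signed overflow. The true value -29785 + (-14849) = -44634 lies outside [-32768, 32767].

20902; overflow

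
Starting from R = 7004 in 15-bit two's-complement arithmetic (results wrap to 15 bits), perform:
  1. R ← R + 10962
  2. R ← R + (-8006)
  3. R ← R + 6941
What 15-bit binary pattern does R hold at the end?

Start: R = 7004 = 001101101011100.
R = 7004 + 10962 = 17966; wraps to -14802 = 100011000101110
R = -14802 + (-8006) = -22808; wraps to 9960 = 010011011101000
R = 9960 + 6941 = 16901; wraps to -15867 = 100001000000101

100001000000101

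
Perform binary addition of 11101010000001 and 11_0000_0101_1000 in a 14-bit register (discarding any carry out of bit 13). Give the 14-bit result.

  11101010000001
+ 11000001011000
= 10101011011001  (discard carry-out 1)

10101011011001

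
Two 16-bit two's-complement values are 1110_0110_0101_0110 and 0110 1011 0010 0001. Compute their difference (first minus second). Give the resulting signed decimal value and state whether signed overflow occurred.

31541; overflow

1110_0110_0101_0110 → 1110011001010110 = -6570 (signed)
0110 1011 0010 0001 → 0110101100100001 = 27425 (signed)
Subtract via negate-and-add: invert 0110101100100001 + 1 = 1001010011011111 (i.e. -27425).
  1110011001010110
+ 1001010011011111
= 0111101100110101  (discard carry-out 1)
Result 0111101100110101: MSB = 0 → value 31541.
Both addends (after negating the subtrahend) are negative but the stored result is non-negative: signed overflow. The true value -6570 − 27425 = -33995 lies outside [-32768, 32767].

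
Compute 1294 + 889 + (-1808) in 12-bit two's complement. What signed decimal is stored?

375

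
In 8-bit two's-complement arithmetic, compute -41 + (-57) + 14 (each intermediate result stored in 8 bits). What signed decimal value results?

-84

-41 + (-57) = -98 (10011110)
-98 + 14 = -84 (10101100)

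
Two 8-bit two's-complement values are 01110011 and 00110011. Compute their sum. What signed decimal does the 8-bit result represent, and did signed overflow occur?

-90; overflow

01110011 = 115 (signed)
00110011 = 51 (signed)
  01110011
+ 00110011
= 10100110
Result 10100110: MSB = 1 → 166 − 256 = -90.
Both addends are non-negative but the stored result is negative: signed overflow. The true value 115 + 51 = 166 lies outside [-128, 127].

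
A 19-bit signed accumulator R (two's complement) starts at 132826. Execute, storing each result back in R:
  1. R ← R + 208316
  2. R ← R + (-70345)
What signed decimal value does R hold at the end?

-253491

Start: R = 132826 = 0100000011011011010.
R = 132826 + 208316 = 341142; wraps to -183146 = 1010011010010010110
R = -183146 + (-70345) = -253491 = 1000010000111001101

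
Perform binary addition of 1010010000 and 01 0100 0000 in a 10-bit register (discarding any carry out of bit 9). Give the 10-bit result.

  1010010000
+ 0101000000
= 1111010000

1111010000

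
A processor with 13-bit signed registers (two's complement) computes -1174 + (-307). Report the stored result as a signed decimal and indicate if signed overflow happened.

-1174 → 1101101101010
-307 → 1111011001101
  1101101101010
+ 1111011001101
= 1101000110111  (discard carry-out 1)
Result 1101000110111: MSB = 1 → 6711 − 8192 = -1481.
Both addends are negative and so is the stored result: no signed overflow.

-1481; no overflow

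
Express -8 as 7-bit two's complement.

1111000

|-8| = 8 = 0001000 in 7 bits.
Invert the bits: 1110111. Add 1: 1111000.
Check: 1111000 reads as 120 − 128 = -8.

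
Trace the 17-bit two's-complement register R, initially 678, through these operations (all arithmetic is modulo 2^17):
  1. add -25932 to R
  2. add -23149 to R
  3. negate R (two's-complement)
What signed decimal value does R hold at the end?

48403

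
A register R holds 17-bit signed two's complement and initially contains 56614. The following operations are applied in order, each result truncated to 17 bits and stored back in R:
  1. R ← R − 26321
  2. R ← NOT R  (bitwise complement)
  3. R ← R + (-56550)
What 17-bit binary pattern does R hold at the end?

Start: R = 56614 = 01101110100100110.
R = 56614 − 26321 = 30293 = 00111011001010101
R = NOT 00111011001010101 = 11000100110101010 = -30294
R = -30294 + (-56550) = -86844; wraps to 44228 = 01010110011000100

01010110011000100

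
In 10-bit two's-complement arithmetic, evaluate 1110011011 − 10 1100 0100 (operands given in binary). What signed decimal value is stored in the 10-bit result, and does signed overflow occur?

215; no overflow

1110011011 = -101 (signed)
10 1100 0100 → 1011000100 = -316 (signed)
Subtract via negate-and-add: invert 1011000100 + 1 = 0100111100 (i.e. 316).
  1110011011
+ 0100111100
= 0011010111  (discard carry-out 1)
Result 0011010111: MSB = 0 → value 215.
Addends (after negating the subtrahend) have opposite signs, so signed overflow cannot occur.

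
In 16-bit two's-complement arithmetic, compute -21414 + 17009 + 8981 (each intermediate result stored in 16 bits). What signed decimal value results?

4576

-21414 + 17009 = -4405 (1110111011001011)
-4405 + 8981 = 4576 (0001000111100000)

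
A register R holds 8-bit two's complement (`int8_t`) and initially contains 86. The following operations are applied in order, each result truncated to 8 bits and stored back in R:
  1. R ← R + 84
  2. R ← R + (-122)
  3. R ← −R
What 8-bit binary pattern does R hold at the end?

Start: R = 86 = 01010110.
R = 86 + 84 = 170; wraps to -86 = 10101010
R = -86 + (-122) = -208; wraps to 48 = 00110000
R = −(48) = -48 = 11010000

11010000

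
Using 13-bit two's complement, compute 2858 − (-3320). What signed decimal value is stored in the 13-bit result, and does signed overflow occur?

2858 → 0101100101010
-3320 → 1001100001000
Subtract via negate-and-add: invert 1001100001000 + 1 = 0110011111000 (i.e. 3320).
  0101100101010
+ 0110011111000
= 1100000100010
Result 1100000100010: MSB = 1 → 6178 − 8192 = -2014.
Both addends (after negating the subtrahend) are non-negative but the stored result is negative: signed overflow. The true value 2858 − (-3320) = 6178 lies outside [-4096, 4095].

-2014; overflow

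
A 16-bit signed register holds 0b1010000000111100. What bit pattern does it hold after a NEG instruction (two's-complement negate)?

Invert: 0101111111000011. Add 1: 0101111111000100.

0101111111000100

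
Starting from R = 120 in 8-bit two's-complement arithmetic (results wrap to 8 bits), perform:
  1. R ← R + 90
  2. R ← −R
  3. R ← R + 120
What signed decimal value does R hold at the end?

Start: R = 120 = 01111000.
R = 120 + 90 = 210; wraps to -46 = 11010010
R = −(-46) = 46 = 00101110
R = 46 + 120 = 166; wraps to -90 = 10100110

-90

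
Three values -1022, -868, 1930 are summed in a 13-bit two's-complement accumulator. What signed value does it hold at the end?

40

-1022 + (-868) = -1890 (1100010011110)
-1890 + 1930 = 40 (0000000101000)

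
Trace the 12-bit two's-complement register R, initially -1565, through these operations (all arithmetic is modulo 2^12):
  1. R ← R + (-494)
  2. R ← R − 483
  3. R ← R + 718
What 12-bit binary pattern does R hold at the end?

100011100000

Start: R = -1565 = 100111100011.
R = -1565 + (-494) = -2059; wraps to 2037 = 011111110101
R = 2037 − 483 = 1554 = 011000010010
R = 1554 + 718 = 2272; wraps to -1824 = 100011100000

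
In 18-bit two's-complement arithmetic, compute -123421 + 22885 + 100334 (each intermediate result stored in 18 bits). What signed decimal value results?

-123421 + 22885 = -100536 (100111011101001000)
-100536 + 100334 = -202 (111111111100110110)

-202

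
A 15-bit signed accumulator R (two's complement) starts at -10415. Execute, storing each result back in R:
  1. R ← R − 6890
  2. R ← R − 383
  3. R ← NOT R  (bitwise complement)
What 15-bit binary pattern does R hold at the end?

100010100010111

Start: R = -10415 = 101011101010001.
R = -10415 − 6890 = -17305; wraps to 15463 = 011110001100111
R = 15463 − 383 = 15080 = 011101011101000
R = NOT 011101011101000 = 100010100010111 = -15081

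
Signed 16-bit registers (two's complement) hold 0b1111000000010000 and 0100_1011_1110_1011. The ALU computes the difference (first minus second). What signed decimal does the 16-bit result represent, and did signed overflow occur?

0b1111000000010000 → 1111000000010000 = -4080 (signed)
0100_1011_1110_1011 → 0100101111101011 = 19435 (signed)
Subtract via negate-and-add: invert 0100101111101011 + 1 = 1011010000010101 (i.e. -19435).
  1111000000010000
+ 1011010000010101
= 1010010000100101  (discard carry-out 1)
Result 1010010000100101: MSB = 1 → 42021 − 65536 = -23515.
Both addends (after negating the subtrahend) are negative and so is the stored result: no signed overflow.

-23515; no overflow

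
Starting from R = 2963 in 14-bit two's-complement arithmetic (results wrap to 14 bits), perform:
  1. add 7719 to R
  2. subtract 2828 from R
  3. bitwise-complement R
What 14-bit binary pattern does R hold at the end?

10000101010001

Start: R = 2963 = 00101110010011.
R = 2963 + 7719 = 10682; wraps to -5702 = 10100110111010
R = -5702 − 2828 = -8530; wraps to 7854 = 01111010101110
R = NOT 01111010101110 = 10000101010001 = -7855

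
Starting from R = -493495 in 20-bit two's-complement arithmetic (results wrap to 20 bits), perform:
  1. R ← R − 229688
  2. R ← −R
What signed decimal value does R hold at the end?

-325393

Start: R = -493495 = 10000111100001001001.
R = -493495 − 229688 = -723183; wraps to 325393 = 01001111011100010001
R = −(325393) = -325393 = 10110000100011101111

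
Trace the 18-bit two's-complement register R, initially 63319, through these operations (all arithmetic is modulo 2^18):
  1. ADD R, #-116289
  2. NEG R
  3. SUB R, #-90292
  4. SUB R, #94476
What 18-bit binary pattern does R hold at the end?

001011111010010010

Start: R = 63319 = 001111011101010111.
R = 63319 + (-116289) = -52970 = 110011000100010110
R = −(-52970) = 52970 = 001100111011101010
R = 52970 − (-90292) = 143262; wraps to -118882 = 100010111110011110
R = -118882 − 94476 = -213358; wraps to 48786 = 001011111010010010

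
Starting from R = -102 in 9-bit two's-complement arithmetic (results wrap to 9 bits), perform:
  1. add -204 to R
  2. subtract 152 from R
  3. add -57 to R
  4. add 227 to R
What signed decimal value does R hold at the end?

224

Start: R = -102 = 110011010.
R = -102 + (-204) = -306; wraps to 206 = 011001110
R = 206 − 152 = 54 = 000110110
R = 54 + (-57) = -3 = 111111101
R = -3 + 227 = 224 = 011100000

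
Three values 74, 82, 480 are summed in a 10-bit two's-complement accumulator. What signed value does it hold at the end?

74 + 82 = 156 (0010011100)
156 + 480 = 636 → wraps to -388 (1001111100)

-388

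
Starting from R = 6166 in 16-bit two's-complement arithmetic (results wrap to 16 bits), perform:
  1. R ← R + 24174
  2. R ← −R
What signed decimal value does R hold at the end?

Start: R = 6166 = 0001100000010110.
R = 6166 + 24174 = 30340 = 0111011010000100
R = −(30340) = -30340 = 1000100101111100

-30340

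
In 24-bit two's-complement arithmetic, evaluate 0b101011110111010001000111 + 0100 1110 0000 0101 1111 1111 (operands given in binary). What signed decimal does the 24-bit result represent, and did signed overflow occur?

-165306; no overflow

0b101011110111010001000111 → 101011110111010001000111 = -5278649 (signed)
0100 1110 0000 0101 1111 1111 → 010011100000010111111111 = 5113343 (signed)
  101011110111010001000111
+ 010011100000010111111111
= 111111010111101001000110
Result 111111010111101001000110: MSB = 1 → 16611910 − 16777216 = -165306.
Addends have opposite signs, so signed overflow cannot occur.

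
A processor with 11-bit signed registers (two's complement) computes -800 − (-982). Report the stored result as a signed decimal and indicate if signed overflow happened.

182; no overflow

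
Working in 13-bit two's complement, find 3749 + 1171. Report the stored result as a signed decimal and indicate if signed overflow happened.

3749 → 0111010100101
1171 → 0010010010011
  0111010100101
+ 0010010010011
= 1001100111000
Result 1001100111000: MSB = 1 → 4920 − 8192 = -3272.
Both addends are non-negative but the stored result is negative: signed overflow. The true value 3749 + 1171 = 4920 lies outside [-4096, 4095].

-3272; overflow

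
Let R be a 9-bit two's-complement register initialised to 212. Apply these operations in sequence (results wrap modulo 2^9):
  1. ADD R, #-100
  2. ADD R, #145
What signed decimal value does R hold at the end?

Start: R = 212 = 011010100.
R = 212 + (-100) = 112 = 001110000
R = 112 + 145 = 257; wraps to -255 = 100000001

-255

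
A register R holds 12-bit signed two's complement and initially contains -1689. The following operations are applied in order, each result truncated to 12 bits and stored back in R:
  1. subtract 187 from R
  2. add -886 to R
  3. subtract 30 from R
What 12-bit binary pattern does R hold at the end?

010100011000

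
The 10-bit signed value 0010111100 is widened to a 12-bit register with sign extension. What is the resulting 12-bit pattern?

MSB of 0010111100 is 0; replicate it into the new high bits.
00|0010111100 → 000010111100 (still 188).

000010111100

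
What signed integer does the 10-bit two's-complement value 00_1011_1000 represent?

MSB is 0, so the value is non-negative: 0010111000 = 184.

184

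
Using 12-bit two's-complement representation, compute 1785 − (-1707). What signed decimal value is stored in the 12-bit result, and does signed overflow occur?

-604; overflow

1785 → 011011111001
-1707 → 100101010101
Subtract via negate-and-add: invert 100101010101 + 1 = 011010101011 (i.e. 1707).
  011011111001
+ 011010101011
= 110110100100
Result 110110100100: MSB = 1 → 3492 − 4096 = -604.
Both addends (after negating the subtrahend) are non-negative but the stored result is negative: signed overflow. The true value 1785 − (-1707) = 3492 lies outside [-2048, 2047].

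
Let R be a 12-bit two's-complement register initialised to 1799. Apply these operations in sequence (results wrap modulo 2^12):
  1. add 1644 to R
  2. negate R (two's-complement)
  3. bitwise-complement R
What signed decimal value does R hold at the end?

Start: R = 1799 = 011100000111.
R = 1799 + 1644 = 3443; wraps to -653 = 110101110011
R = −(-653) = 653 = 001010001101
R = NOT 001010001101 = 110101110010 = -654

-654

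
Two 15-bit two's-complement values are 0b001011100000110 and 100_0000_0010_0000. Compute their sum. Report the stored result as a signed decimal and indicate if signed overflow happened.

-10458; no overflow

0b001011100000110 → 001011100000110 = 5894 (signed)
100_0000_0010_0000 → 100000000100000 = -16352 (signed)
  001011100000110
+ 100000000100000
= 101011100100110
Result 101011100100110: MSB = 1 → 22310 − 32768 = -10458.
Addends have opposite signs, so signed overflow cannot occur.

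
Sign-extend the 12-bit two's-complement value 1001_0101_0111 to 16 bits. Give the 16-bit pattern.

1111100101010111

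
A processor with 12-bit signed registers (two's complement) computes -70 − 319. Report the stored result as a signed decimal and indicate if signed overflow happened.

-70 → 111110111010
319 → 000100111111
Subtract via negate-and-add: invert 000100111111 + 1 = 111011000001 (i.e. -319).
  111110111010
+ 111011000001
= 111001111011  (discard carry-out 1)
Result 111001111011: MSB = 1 → 3707 − 4096 = -389.
Both addends (after negating the subtrahend) are negative and so is the stored result: no signed overflow.

-389; no overflow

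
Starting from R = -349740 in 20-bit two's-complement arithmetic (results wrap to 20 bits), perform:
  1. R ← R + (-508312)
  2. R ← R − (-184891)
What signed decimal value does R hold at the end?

Start: R = -349740 = 10101010100111010100.
R = -349740 + (-508312) = -858052; wraps to 190524 = 00101110100000111100
R = 190524 − (-184891) = 375415 = 01011011101001110111

375415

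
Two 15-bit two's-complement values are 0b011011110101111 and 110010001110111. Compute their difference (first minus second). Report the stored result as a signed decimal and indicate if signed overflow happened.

-11464; overflow

0b011011110101111 → 011011110101111 = 14255 (signed)
110010001110111 = -7049 (signed)
Subtract via negate-and-add: invert 110010001110111 + 1 = 001101110001001 (i.e. 7049).
  011011110101111
+ 001101110001001
= 101001100111000
Result 101001100111000: MSB = 1 → 21304 − 32768 = -11464.
Both addends (after negating the subtrahend) are non-negative but the stored result is negative: signed overflow. The true value 14255 − (-7049) = 21304 lies outside [-16384, 16383].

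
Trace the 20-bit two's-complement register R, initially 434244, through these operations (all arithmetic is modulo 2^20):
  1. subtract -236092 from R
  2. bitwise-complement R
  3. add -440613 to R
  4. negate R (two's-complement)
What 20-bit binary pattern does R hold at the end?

00001111001110100110

Start: R = 434244 = 01101010000001000100.
R = 434244 − (-236092) = 670336; wraps to -378240 = 10100011101010000000
R = NOT 10100011101010000000 = 01011100010101111111 = 378239
R = 378239 + (-440613) = -62374 = 11110000110001011010
R = −(-62374) = 62374 = 00001111001110100110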